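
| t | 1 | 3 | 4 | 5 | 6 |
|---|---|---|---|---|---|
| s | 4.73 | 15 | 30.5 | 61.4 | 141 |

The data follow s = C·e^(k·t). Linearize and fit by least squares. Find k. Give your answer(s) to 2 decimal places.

k = 0.68

Taking logs, ln s = k·t + ln C, so regress ln s on t.
XᵀX = [[87.0000, 19.0000]; [19.0000, 5]], rhs = [73.6286, 16.7459]ᵀ  (here Σt = 19.0000, Σ(t)² = 87.0000, Σln s = 16.7459, Σt·ln s = 73.6286).
Δ = 87.0000·5 − (19.0000)² = 74.0000; k = (73.6286·5 − 19.0000·16.7459)/74.0000 = 0.67529, ln C = (87.0000·16.7459 − 19.0000·73.6286)/74.0000 = 0.78308.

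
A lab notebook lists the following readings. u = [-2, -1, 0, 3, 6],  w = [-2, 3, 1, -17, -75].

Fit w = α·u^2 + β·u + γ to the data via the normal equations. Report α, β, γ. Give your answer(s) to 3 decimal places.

From the data, Σu^2·u^2 = 1394, Σu^2·u = 234, Σu^2 = 50, Σu·u = 50, Σu = 6, Σ1 = 5.
Moment sums: Σu^2·w = -2858, Σu·w = -500, Σw = -90.
Normal equations: [[1394, 234, 50]; [234, 50, 6]; [50, 6, 5]]·[α, β, γ]ᵀ = [-2858, -500, -90]ᵀ.
Row-reducing yields α = -19493/9984, β = -4065/3328, γ = 7463/2496.

α = -1.952, β = -1.221, γ = 2.990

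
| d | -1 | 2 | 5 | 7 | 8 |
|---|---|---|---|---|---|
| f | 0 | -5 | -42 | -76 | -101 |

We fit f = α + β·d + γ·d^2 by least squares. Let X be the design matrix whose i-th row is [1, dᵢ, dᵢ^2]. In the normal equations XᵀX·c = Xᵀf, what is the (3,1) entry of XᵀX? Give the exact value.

Row 3 ↔ basis d^2, column 1 ↔ basis 1, so (XᵀX)_{3,1} = Σᵢ d^2 = (1)·(1) + (4)·(1) + (25)·(1) + (49)·(1) + (64)·(1) = 143.

143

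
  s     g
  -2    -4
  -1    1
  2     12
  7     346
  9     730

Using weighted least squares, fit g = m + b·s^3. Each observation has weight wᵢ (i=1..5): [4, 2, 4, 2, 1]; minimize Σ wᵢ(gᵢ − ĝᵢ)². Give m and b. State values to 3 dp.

m = 3.643, b = 0.997

Setting ∂/∂m … = 0 gives: 13·m + 1413·b = 1456;  1413·m + 767253·b = 770036.
det = 13·767253 − 1413² = 7977720.
m = (1456·767253 − 1413·770036)/7977720 = 484325/132962; b = (13·770036 − 1413·1456)/7977720 = 397657/398886.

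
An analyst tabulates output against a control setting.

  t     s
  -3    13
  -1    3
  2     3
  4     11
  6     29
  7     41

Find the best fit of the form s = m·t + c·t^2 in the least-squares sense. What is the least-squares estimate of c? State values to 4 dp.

XᵀX·[m, c]ᵀ = Xᵀs reads: 115·m + 603·c = 469;  603·m + 4051·c = 3361.
Eliminating c: 4051·(row 1) − 603·(row 2) gives 102256·m = 4051·469 − 603·3361 = -126764, so m = -2881/2324.
Then c = (3361 − 603·(-2881/2324))/4051 = 2357/2324.

c = 1.0142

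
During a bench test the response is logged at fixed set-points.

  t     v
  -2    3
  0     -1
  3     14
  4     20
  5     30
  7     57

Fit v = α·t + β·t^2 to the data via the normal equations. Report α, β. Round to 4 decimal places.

α = 0.9561, β = 1.0282

MᵀM·[α, β]ᵀ = Mᵀv reads: 103·α + 551·β = 665;  551·α + 3379·β = 4001.
Δ = 103·3379 − 551² = 44436.
α = (665·3379 − 551·4001)/44436 = 10621/11109; β = (103·4001 − 551·665)/44436 = 11422/11109.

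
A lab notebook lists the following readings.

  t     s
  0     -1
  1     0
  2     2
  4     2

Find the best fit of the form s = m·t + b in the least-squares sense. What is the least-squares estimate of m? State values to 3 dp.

Normal-equation sums: Σt·t = 21, Σt = 7, Σ1 = 4.
Moment sums: Σt·s = 12, Σs = 3.
So MᵀM·[m, b]ᵀ = Mᵀs: [[21, 7]; [7, 4]]·[m, b]ᵀ = [12, 3]ᵀ.
Determinant 21·4 − 7² = 35.
m = (12·4 − 7·3)/35 = 27/35; b = (21·3 − 7·12)/35 = -3/5.

m = 0.771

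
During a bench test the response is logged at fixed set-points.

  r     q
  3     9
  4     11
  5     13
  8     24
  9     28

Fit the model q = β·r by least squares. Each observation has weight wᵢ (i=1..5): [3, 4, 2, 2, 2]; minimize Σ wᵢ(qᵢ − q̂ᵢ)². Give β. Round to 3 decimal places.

MᵀWM·[β]ᵀ = MᵀWq reads: 431·β = 1275.
(Σwᵢ·r·r = 431, Σwᵢ·r·q = 1275.)
β = 1275/431 = 2.95824.

β = 2.958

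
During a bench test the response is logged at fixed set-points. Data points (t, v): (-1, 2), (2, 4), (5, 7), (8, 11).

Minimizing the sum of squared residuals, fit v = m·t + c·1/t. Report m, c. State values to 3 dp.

m = 1.474, c = -2.391

Setting ∂/∂m … = 0 gives: 94·m + 4·c = 129;  4·m + (2089/1600)·c = 111/40.
(Σt·t = 94, Σt·1/t = 4, Σ1/t·1/t = 2089/1600, Σt·v = 129, Σ1/t·v = 111/40.)
Δ = 94·(2089/1600) − 4² = 85383/800.
m = (129·(2089/1600) − 4·(111/40))/(85383/800) = 27969/18974; c = (94·(111/40) − 4·129)/(85383/800) = -22680/9487.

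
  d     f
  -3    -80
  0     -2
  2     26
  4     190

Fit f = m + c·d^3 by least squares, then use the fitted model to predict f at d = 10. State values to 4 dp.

f̂ = 2970.9296

MᵀM·[m, c]ᵀ = Mᵀf reads: 4·m + 45·c = 134;  45·m + 4889·c = 14528.
(Σ1 = 4, Σd^3 = 45, Σd^3·d^3 = 4889, Σf = 134, Σd^3·f = 14528.)
Δ = 4·4889 − 45² = 17531.
m = (134·4889 − 45·14528)/17531 = 1366/17531; c = (4·14528 − 45·134)/17531 = 52082/17531.
At d = 10: f̂ = (1366/17531)·(1) + (52082/17531)·(1000) = 52083366/17531.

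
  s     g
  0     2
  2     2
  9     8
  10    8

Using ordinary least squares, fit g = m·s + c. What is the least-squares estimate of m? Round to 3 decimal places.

m = 0.682

From the data, Σs·s = 185, Σs = 21, Σ1 = 4.
Moment sums: Σs·g = 156, Σg = 20.
det = 185·4 − 21² = 299.
m = (156·4 − 21·20)/299 = 204/299; c = (185·20 − 21·156)/299 = 424/299.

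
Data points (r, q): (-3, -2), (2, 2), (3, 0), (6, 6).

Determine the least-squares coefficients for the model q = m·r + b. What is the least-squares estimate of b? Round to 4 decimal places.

Forming MᵀM = [[58, 8]; [8, 4]] and Mᵀq = [46, 6]ᵀ gives MᵀM·[m, b]ᵀ = Mᵀq.
det = 58·4 − 8² = 168.
m = (46·4 − 8·6)/168 = 17/21; b = (58·6 − 8·46)/168 = -5/42.

b = -0.1190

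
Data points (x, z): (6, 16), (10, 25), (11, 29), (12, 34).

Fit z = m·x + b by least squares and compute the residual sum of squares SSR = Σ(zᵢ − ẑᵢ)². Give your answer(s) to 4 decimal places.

SSR = 6.2410

Setting ∂/∂m … = 0 gives: 401·m + 39·b = 1073;  39·m + 4·b = 104.
(Σx·x = 401, Σx = 39, Σ1 = 4, Σx·z = 1073, Σz = 104.)
Eliminating b: 4·(row 1) − 39·(row 2) gives 83·m = 4·1073 − 39·104 = 236, so m = 236/83.
Then b = (104 − 39·(236/83))/4 = -143/83.
Residuals: 55/83, -142/83, -46/83, 133/83; SSR = 518/83.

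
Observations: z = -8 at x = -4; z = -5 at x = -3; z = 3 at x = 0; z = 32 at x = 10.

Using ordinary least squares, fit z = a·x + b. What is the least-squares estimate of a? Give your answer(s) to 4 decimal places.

a = 2.8554

From the data, Σx·x = 125, Σx = 3, Σ1 = 4.
For Aᵀz: Σx·z = 367, Σz = 22.
So AᵀA·[a, b]ᵀ = Aᵀz: [[125, 3]; [3, 4]]·[a, b]ᵀ = [367, 22]ᵀ.
Eliminating b: 4·(row 1) − 3·(row 2) gives 491·a = 4·367 − 3·22 = 1402, so a = 1402/491.
Then b = (22 − 3·(1402/491))/4 = 1649/491.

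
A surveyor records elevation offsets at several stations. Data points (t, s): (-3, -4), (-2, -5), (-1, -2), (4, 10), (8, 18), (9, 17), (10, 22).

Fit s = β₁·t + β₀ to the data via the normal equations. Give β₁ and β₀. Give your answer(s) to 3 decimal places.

β₁ = 2.052, β₀ = 0.673

Forming MᵀM = [[275, 25]; [25, 7]] and Mᵀs = [581, 56]ᵀ gives MᵀM·[β₁, β₀]ᵀ = Mᵀs.
Determinant 275·7 − 25² = 1300.
β₁ = (581·7 − 25·56)/1300 = 2667/1300; β₀ = (275·56 − 25·581)/1300 = 35/52.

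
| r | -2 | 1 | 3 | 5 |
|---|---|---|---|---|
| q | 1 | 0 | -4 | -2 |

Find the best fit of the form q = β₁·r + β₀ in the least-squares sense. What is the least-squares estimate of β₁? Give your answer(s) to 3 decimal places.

Normal-equation sums: Σr·r = 39, Σr = 7, Σ1 = 4.
And Σr·q = -24, Σq = -5.
Eliminating β₀: 4·(row 1) − 7·(row 2) gives 107·β₁ = 4·(-24) − 7·(-5) = -61, so β₁ = -61/107.
Then β₀ = ((-5) − 7·(-61/107))/4 = -27/107.

β₁ = -0.570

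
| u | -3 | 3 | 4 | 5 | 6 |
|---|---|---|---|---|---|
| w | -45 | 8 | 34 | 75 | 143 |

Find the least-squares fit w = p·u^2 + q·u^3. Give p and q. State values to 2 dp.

p = -1.97, q = 0.99

Normal-equation sums: Σu^2·u^2 = 2339, Σu^2·u^3 = 11925, Σu^3·u^3 = 67835.
Moment sums: Σu^2·w = 7234, Σu^3·w = 43870.
Determinant 2339·67835 − 11925² = 16460440.
p = (7234·67835 − 11925·43870)/16460440 = -810784/411511; q = (2339·43870 − 11925·7234)/16460440 = 408662/411511.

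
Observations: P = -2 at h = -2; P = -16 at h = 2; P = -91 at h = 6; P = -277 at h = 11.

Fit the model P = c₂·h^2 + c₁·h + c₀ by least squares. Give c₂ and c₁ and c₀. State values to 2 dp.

With design matrix A, AᵀA = [[15969, 1547, 165]; [1547, 165, 17]; [165, 17, 4]] and AᵀP = [-36865, -3621, -386]ᵀ.
Solving the 3×3 system (Gaussian elimination) gives c₂ = -267409/134552, c₁ = -434707/134552, c₀ = -53071/67276.

c₂ = -1.99, c₁ = -3.23, c₀ = -0.79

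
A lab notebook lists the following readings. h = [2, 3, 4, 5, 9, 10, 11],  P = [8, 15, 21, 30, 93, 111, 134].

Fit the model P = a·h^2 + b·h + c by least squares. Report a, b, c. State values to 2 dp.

Sums needed: Σh^2·h^2 = 32180, Σh^2·h = 3284, Σh^2 = 356, Σh·h = 356, Σh = 44, Σ1 = 7.
Right-hand side: Σh^2·P = 36100, Σh·P = 3716, ΣP = 412.
Solving the 3×3 system (Gaussian elimination) gives a = 2699/2541, b = 478/2541, c = 3096/847.

a = 1.06, b = 0.19, c = 3.66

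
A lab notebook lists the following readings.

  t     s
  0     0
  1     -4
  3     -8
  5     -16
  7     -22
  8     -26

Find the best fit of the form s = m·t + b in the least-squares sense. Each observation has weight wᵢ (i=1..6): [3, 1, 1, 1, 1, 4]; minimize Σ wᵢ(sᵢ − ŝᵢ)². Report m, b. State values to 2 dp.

m = -3.23, b = 0.11

The normal system XᵀWX·[m, b]ᵀ = XᵀWs is [[340, 48]; [48, 11]]·[m, b]ᵀ = [-1094, -154]ᵀ.
Eliminating b: 11·(row 1) − 48·(row 2) gives 1436·m = 11·(-1094) − 48·(-154) = -4642, so m = -2321/718.
Then b = ((-154) − 48·(-2321/718))/11 = 38/359.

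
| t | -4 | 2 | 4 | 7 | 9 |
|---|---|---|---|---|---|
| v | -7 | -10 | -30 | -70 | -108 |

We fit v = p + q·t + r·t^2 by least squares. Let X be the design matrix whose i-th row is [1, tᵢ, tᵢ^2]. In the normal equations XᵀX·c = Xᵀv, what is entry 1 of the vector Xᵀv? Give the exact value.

Entry 1 ↔ basis 1, so (Xᵀv)_{1} = Σᵢ vᵢ = (1)·(-7) + (1)·(-10) + (1)·(-30) + (1)·(-70) + (1)·(-108) = -225.

-225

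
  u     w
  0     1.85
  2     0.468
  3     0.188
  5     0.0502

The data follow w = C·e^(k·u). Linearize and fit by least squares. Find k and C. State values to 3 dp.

Linearized form: ln w = k·u + ln C. From the 4 transformed points,
Σu = 10.0000, Σ(u)² = 38.0000, Σln w = -4.8072, Σu·ln w = -21.4912.
Normal system: [[38.0000, 10.0000]; [10.0000, 4]]·[k, ln C]ᵀ = [-21.4912, -4.8072]ᵀ.
Slope k = (n·Σu·ln w − Σu·Σln w)/(n·Σ(u)² − (Σu)²) = (4·-21.4912 − 10.0000·-4.8072)/52.0000 = -0.72872; ln C = (Σln w − k·Σu)/n = 0.62001, so C = exp(0.62001) = 1.85894.

k = -0.729, C = 1.859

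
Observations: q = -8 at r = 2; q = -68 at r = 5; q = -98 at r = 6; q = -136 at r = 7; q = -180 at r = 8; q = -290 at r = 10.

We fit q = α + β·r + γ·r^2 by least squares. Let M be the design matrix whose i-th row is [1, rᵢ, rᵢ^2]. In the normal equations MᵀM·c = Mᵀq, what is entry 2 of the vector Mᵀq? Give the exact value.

Entry 2 ↔ basis r, so (Mᵀq)_{2} = Σᵢ (r)·qᵢ = (2)·(-8) + (5)·(-68) + (6)·(-98) + (7)·(-136) + (8)·(-180) + (10)·(-290) = -6236.

-6236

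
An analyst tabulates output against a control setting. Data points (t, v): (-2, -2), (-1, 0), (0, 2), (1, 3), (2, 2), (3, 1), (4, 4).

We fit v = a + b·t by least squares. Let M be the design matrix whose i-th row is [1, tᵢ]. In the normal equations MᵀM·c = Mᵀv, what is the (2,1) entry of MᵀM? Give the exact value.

7

Row 2 ↔ basis t, column 1 ↔ basis 1, so (MᵀM)_{2,1} = Σᵢ t = (-2)·(1) + (-1)·(1) + (0)·(1) + (1)·(1) + (2)·(1) + (3)·(1) + (4)·(1) = 7.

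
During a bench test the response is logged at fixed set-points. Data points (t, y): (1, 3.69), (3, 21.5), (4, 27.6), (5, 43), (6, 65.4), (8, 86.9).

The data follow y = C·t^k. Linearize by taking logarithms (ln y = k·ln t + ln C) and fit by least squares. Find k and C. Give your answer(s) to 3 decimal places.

k = 1.537, C = 3.704

Taking logs, ln y = k·ln t + ln C, so regress ln y on ln t.
Sums: Σln t = 7.9655, Σ(ln t)² = 13.2535, Σln y = 20.0980, Σln t·ln y = 30.7982.
Normal system: [[13.2535, 7.9655]; [7.9655, 6]]·[k, ln C]ᵀ = [30.7982, 20.0980]ᵀ.
Δ = 13.2535·6 − (7.9655)² = 16.0713; k = (30.7982·6 − 7.9655·20.0980)/16.0713 = 1.53676, ln C = (13.2535·20.0980 − 7.9655·30.7982)/16.0713 = 1.30947, so C = exp(1.30947) = 3.70420.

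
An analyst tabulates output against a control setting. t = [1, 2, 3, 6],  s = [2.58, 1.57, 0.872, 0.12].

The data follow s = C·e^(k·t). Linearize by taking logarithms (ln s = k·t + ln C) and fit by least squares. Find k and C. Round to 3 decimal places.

Linearized form: ln s = k·t + ln C. From the 4 transformed points,
AᵀA = [[50.0000, 12.0000]; [12.0000, 4]], rhs = [-11.2825, -0.8584]ᵀ  (here Σt = 12.0000, Σ(t)² = 50.0000, Σln s = -0.8584, Σt·ln s = -11.2825).
Slope k = (n·Σt·ln s − Σt·Σln s)/(n·Σ(t)² − (Σt)²) = (4·-11.2825 − 12.0000·-0.8584)/56.0000 = -0.62196; ln C = (Σln s − k·Σt)/n = 1.65129, so C = exp(1.65129) = 5.21370.

k = -0.622, C = 5.214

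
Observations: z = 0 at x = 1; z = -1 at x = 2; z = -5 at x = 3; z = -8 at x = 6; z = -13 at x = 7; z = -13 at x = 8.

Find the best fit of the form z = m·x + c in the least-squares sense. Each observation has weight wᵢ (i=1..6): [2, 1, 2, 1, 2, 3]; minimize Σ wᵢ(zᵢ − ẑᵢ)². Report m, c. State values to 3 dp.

From the data, Σwᵢ·x·x = 350, Σwᵢ·x = 54, Σwᵢ·1 = 11.
And Σwᵢ·x·z = -574, Σwᵢ·z = -84.
So MᵀWM·[m, c]ᵀ = MᵀWz: [[350, 54]; [54, 11]]·[m, c]ᵀ = [-574, -84]ᵀ.
Eliminating c: 11·(row 1) − 54·(row 2) gives 934·m = 11·(-574) − 54·(-84) = -1778, so m = -889/467.
Then c = ((-84) − 54·(-889/467))/11 = 798/467.

m = -1.904, c = 1.709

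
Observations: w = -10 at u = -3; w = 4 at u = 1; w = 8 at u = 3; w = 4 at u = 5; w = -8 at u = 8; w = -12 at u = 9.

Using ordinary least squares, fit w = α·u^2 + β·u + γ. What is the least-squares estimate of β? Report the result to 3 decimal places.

β = 2.792

Normal-equation sums: Σu^2·u^2 = 11445, Σu^2·u = 1367, Σu^2 = 189, Σu·u = 189, Σu = 23, Σ1 = 6.
And Σu^2·w = -1398, Σu·w = -94, Σw = -14.
So AᵀA·[α, β, γ]ᵀ = Aᵀw: [[11445, 1367, 189]; [1367, 189, 23]; [189, 23, 6]]·[α, β, γ]ᵀ = [-1398, -94, -14]ᵀ.
Solving the 3×3 system (Gaussian elimination) gives α = -21175/42276, β = 196691/70460, γ = 144974/52845.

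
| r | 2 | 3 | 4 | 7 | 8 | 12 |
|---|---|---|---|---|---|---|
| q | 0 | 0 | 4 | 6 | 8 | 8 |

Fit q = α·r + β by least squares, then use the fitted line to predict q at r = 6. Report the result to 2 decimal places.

q̂ = 4.33

The normal equations are: 286·α + 36·β = 218;  36·α + 6·β = 26.
(Σr·r = 286, Σr = 36, Σ1 = 6, Σr·q = 218, Σq = 26.)
Eliminating β: 6·(row 1) − 36·(row 2) gives 420·α = 6·218 − 36·26 = 372, so α = 31/35.
Then β = (26 − 36·(31/35))/6 = -103/105.
At r = 6: q̂ = (31/35)·(6) + (-103/105)·(1) = 13/3.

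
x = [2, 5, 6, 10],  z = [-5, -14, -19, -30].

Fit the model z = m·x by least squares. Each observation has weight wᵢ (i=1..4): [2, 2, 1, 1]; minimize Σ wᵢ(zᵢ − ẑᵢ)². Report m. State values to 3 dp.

Entries of MᵀWM: Σwᵢ·x·x = 194.
And Σwᵢ·x·z = -574.
m = (-574)/194 = -2.95876.

m = -2.959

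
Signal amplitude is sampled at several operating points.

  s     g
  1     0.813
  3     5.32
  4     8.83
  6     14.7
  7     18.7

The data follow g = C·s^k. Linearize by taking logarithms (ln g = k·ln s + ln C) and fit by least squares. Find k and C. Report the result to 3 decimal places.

With ln gᵢ as the transformed response and ln sᵢ as the regressor:
XᵀX = [[10.1257, 6.2226]; [6.2226, 5]], rhs = [15.3705, 9.2590]ᵀ  (here Σln s = 6.2226, Σ(ln s)² = 10.1257, Σln g = 9.2590, Σln s·ln g = 15.3705).
Solving (det = 11.9082): k = 1.61551, ln C = -0.15873, so C = exp(-0.15873) = 0.85323.

k = 1.616, C = 0.853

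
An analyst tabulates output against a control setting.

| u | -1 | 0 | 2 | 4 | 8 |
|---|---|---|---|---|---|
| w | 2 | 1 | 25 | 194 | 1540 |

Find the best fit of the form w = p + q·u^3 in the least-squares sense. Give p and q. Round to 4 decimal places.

p = 2.2101, q = 3.0033

Compute the Gram sums: Σ1 = 5, Σu^3 = 583, Σu^3·u^3 = 266305.
Moment sums: Σw = 1762, Σu^3·w = 801094.
So MᵀM·[p, q]ᵀ = Mᵀw: [[5, 583]; [583, 266305]]·[p, q]ᵀ = [1762, 801094]ᵀ.
Eliminating q: 266305·(row 1) − 583·(row 2) gives 991636·p = 266305·1762 − 583·801094 = 2191608, so p = 547902/247909.
Then q = (801094 − 583·(547902/247909))/266305 = 744556/247909.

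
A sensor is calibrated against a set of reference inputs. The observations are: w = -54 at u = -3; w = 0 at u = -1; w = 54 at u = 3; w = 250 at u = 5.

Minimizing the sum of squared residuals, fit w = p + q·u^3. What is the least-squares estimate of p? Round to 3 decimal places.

Compute the Gram sums: Σ1 = 4, Σu^3 = 124, Σu^3·u^3 = 17084.
Moment sums: Σw = 250, Σu^3·w = 34166.
det = 4·17084 − 124² = 52960.
p = (250·17084 − 124·34166)/52960 = 2151/3310; q = (4·34166 − 124·250)/52960 = 3302/1655.

p = 0.650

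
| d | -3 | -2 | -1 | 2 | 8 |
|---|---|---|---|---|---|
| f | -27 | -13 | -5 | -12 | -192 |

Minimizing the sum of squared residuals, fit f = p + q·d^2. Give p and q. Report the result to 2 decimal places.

p = -0.85, q = -2.98

With design matrix X, XᵀX = [[5, 82]; [82, 4210]] and Xᵀf = [-249, -12636]ᵀ.
Δ = 5·4210 − 82² = 14326.
p = ((-249)·4210 − 82·(-12636))/14326 = -6069/7163; q = (5·(-12636) − 82·(-249))/14326 = -21381/7163.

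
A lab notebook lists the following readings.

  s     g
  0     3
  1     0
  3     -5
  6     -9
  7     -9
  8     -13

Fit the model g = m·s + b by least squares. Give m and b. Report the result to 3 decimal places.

From the data, Σs·s = 159, Σs = 25, Σ1 = 6.
Right-hand side: Σs·g = -236, Σg = -33.
Eliminating b: 6·(row 1) − 25·(row 2) gives 329·m = 6·(-236) − 25·(-33) = -591, so m = -591/329.
Then b = ((-33) − 25·(-591/329))/6 = 653/329.

m = -1.796, b = 1.985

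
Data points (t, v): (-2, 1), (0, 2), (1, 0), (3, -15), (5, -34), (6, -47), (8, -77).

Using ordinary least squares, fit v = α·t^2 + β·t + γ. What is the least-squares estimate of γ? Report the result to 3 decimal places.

Normal-equation sums: Σt^2·t^2 = 6115, Σt^2·t = 873, Σt^2 = 139, Σt·t = 139, Σt = 21, Σ1 = 7.
Right-hand side: Σt^2·v = -7601, Σt·v = -1115, Σv = -170.
Row-reducing yields α = -1389/1444, β = -3161/1444, γ = 499/361.

γ = 1.382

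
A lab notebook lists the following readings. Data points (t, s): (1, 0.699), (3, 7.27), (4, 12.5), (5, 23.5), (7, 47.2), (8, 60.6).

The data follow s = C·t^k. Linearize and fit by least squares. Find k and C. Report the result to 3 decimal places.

Linearized form: ln s = k·ln t + ln C. From the 6 transformed points,
XᵀX = [[13.8297, 8.1197]; [8.1197, 6]], rhs = [26.7967, 15.2671]ᵀ  (here Σln t = 8.1197, Σ(ln t)² = 13.8297, Σln s = 15.2671, Σln t·ln s = 26.7967).
Δ = 13.8297·6 − (8.1197)² = 17.0487; k = (26.7967·6 − 8.1197·15.2671)/17.0487 = 2.15948, ln C = (13.8297·15.2671 − 8.1197·26.7967)/17.0487 = -0.37788, so C = exp(-0.37788) = 0.68531.

k = 2.159, C = 0.685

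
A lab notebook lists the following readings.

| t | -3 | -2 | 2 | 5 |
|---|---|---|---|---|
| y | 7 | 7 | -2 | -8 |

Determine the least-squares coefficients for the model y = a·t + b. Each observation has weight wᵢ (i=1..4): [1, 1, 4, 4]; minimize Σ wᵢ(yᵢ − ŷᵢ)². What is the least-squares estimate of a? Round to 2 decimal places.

a = -1.99

Entries of XᵀWX: Σwᵢ·t·t = 129, Σwᵢ·t = 23, Σwᵢ·1 = 10.
Right-hand side: Σwᵢ·t·y = -211, Σwᵢ·y = -26.
So XᵀWX·[a, b]ᵀ = XᵀWy: [[129, 23]; [23, 10]]·[a, b]ᵀ = [-211, -26]ᵀ.
Δ = 129·10 − 23² = 761.
a = ((-211)·10 − 23·(-26))/761 = -1512/761; b = (129·(-26) − 23·(-211))/761 = 1499/761.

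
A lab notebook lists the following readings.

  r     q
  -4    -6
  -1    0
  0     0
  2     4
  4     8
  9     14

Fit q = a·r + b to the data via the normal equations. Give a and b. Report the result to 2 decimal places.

a = 1.55, b = 0.76

Sums needed: Σr·r = 118, Σr = 10, Σ1 = 6.
Moment sums: Σr·q = 190, Σq = 20.
Normal equations: [[118, 10]; [10, 6]]·[a, b]ᵀ = [190, 20]ᵀ.
Determinant 118·6 − 10² = 608.
a = (190·6 − 10·20)/608 = 235/152; b = (118·20 − 10·190)/608 = 115/152.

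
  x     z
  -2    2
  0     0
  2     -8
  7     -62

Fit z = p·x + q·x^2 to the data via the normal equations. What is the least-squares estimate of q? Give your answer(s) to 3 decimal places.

MᵀM·[p, q]ᵀ = Mᵀz reads: 57·p + 343·q = -454;  343·p + 2433·q = -3062.
Eliminating q: 2433·(row 1) − 343·(row 2) gives 21032·p = 2433·(-454) − 343·(-3062) = -54316, so p = -13579/5258.
Then q = ((-3062) − 343·(-13579/5258))/2433 = -4703/5258.

q = -0.894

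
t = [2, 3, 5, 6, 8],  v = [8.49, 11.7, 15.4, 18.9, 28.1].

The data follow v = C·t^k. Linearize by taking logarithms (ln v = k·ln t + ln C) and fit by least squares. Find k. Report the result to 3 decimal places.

With ln vᵢ as the transformed response and ln tᵢ as the regressor:
XᵀX = [[11.8122, 7.2724]; [7.2724, 5]], rhs = [20.7883, 13.6078]ᵀ  (here Σln t = 7.2724, Σ(ln t)² = 11.8122, Σln v = 13.6078, Σln t·ln v = 20.7883).
Solving (det = 6.1731): k = 0.80678, ln C = 1.54810.

k = 0.807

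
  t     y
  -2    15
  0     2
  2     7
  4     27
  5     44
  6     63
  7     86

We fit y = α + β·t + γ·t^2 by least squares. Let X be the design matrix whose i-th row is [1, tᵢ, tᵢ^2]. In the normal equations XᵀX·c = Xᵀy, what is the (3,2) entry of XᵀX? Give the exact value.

748

Row 3 ↔ basis t^2, column 2 ↔ basis t, so (XᵀX)_{3,2} = Σᵢ (t^2)·(t) = (4)·(-2) + (0)·(0) + (4)·(2) + (16)·(4) + (25)·(5) + (36)·(6) + (49)·(7) = 748.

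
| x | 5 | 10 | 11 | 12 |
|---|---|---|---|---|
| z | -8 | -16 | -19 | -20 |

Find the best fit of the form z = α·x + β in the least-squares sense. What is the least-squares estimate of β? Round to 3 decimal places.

β = 0.793

Sums needed: Σx·x = 390, Σx = 38, Σ1 = 4.
And Σx·z = -649, Σz = -63.
det = 390·4 − 38² = 116.
α = ((-649)·4 − 38·(-63))/116 = -101/58; β = (390·(-63) − 38·(-649))/116 = 23/29.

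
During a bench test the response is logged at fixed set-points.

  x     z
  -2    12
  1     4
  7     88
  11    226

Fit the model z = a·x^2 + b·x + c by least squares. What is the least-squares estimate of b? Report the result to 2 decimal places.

Entries of AᵀA: Σx^2·x^2 = 17059, Σx^2·x = 1667, Σx^2 = 175, Σx·x = 175, Σx = 17, Σ1 = 4.
For Aᵀz: Σx^2·z = 31710, Σx·z = 3082, Σz = 330.
Normal equations: [[17059, 1667, 175]; [1667, 175, 17]; [175, 17, 4]]·[a, b, c]ᵀ = [31710, 3082, 330]ᵀ.
Solving the 3×3 system (Gaussian elimination) gives a = 74717/37914, b = -17213/12638, c = 39251/18957.

b = -1.36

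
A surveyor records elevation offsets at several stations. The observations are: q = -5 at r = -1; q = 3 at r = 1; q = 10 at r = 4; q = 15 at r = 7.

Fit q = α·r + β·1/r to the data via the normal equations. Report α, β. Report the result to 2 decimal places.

From the data, Σr·r = 67, Σr·1/r = 4, Σ1/r·1/r = 1633/784.
Right-hand side: Σr·q = 153, Σ1/r·q = 177/14.
Normal equations: [[67, 4]; [4, 1633/784]]·[α, β]ᵀ = [153, 177/14]ᵀ.
Eliminating β: (1633/784)·(row 1) − 4·(row 2) gives (96867/784)·α = (1633/784)·153 − 4·(177/14) = 210201/784, so α = 70067/32289.
Then β = ((177/14) − 4·(70067/32289))/(1633/784) = 61432/32289.

α = 2.17, β = 1.90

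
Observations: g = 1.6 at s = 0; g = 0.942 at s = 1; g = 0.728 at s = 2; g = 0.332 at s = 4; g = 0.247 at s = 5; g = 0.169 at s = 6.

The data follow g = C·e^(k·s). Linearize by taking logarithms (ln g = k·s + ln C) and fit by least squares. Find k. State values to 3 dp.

Taking logs, ln g = k·s + ln C, so regress ln g on s.
AᵀA = [[82.0000, 18.0000]; [18.0000, 6]], rhs = [-22.7641, -4.1860]ᵀ  (here Σs = 18.0000, Σ(s)² = 82.0000, Σln g = -4.1860, Σs·ln g = -22.7641).
Solving (det = 168.0000): k = -0.36450, ln C = 0.39582.

k = -0.364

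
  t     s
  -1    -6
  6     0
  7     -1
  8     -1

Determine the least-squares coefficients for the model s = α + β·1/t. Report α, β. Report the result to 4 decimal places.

α = -1.3389, β = 4.6766

Normal-equation sums: Σ1 = 4, Σ1/t = -95/168, Σ1/t·1/t = 30025/28224.
Moment sums: Σs = -8, Σ1/t·s = 321/56.
Normal equations: [[4, -95/168]; [-95/168, 30025/28224]]·[α, β]ᵀ = [-8, 321/56]ᵀ.
det = 4·(30025/28224) − (-95/168)² = 37025/9408.
α = ((-8)·(30025/28224) − (-95/168)·(321/56))/(37025/9408) = -29743/22215; β = (4·(321/56) − (-95/168)·(-8))/(37025/9408) = 173152/37025.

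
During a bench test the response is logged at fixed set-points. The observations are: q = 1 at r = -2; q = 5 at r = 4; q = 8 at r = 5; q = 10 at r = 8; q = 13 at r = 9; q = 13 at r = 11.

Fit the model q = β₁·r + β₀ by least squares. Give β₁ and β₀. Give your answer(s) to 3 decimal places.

β₁ = 0.995, β₀ = 2.527

Forming MᵀM = [[311, 35]; [35, 6]] and Mᵀq = [398, 50]ᵀ gives MᵀM·[β₁, β₀]ᵀ = Mᵀq.
det = 311·6 − 35² = 641.
β₁ = (398·6 − 35·50)/641 = 638/641; β₀ = (311·50 − 35·398)/641 = 1620/641.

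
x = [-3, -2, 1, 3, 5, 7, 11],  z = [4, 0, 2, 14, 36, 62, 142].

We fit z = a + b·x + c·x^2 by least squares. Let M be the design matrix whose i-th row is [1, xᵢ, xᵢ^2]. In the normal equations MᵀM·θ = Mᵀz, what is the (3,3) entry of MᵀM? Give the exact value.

17846

Row 3 ↔ basis x^2, column 3 ↔ basis x^2, so (MᵀM)_{3,3} = Σᵢ (x^2)·(x^2) = (9)·(9) + (4)·(4) + (1)·(1) + (9)·(9) + (25)·(25) + (49)·(49) + (121)·(121) = 17846.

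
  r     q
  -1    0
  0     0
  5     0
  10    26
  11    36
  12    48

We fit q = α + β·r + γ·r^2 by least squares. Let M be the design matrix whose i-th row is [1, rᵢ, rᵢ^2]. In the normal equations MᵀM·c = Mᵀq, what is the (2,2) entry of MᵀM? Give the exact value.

391

Row 2 ↔ basis r, column 2 ↔ basis r, so (MᵀM)_{2,2} = Σᵢ (r)·(r) = (-1)·(-1) + (0)·(0) + (5)·(5) + (10)·(10) + (11)·(11) + (12)·(12) = 391.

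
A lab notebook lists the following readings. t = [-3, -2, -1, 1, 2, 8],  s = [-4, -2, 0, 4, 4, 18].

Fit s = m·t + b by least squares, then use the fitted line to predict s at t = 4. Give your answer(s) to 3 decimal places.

ŝ = 9.573

Normal-equation sums: Σt·t = 83, Σt = 5, Σ1 = 6.
Moment sums: Σt·s = 172, Σs = 20.
So XᵀX·[m, b]ᵀ = Xᵀs: [[83, 5]; [5, 6]]·[m, b]ᵀ = [172, 20]ᵀ.
Determinant 83·6 − 5² = 473.
m = (172·6 − 5·20)/473 = 932/473; b = (83·20 − 5·172)/473 = 800/473.
At t = 4: ŝ = (932/473)·(4) + (800/473)·(1) = 4528/473.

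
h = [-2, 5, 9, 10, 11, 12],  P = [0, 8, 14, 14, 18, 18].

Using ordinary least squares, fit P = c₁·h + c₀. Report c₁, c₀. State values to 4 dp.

Setting ∂/∂c₁ … = 0 gives: 475·c₁ + 45·c₀ = 720;  45·c₁ + 6·c₀ = 72.
(Σh·h = 475, Σh = 45, Σ1 = 6, Σh·P = 720, ΣP = 72.)
Δ = 475·6 − 45² = 825.
c₁ = (720·6 − 45·72)/825 = 72/55; c₀ = (475·72 − 45·720)/825 = 24/11.

c₁ = 1.3091, c₀ = 2.1818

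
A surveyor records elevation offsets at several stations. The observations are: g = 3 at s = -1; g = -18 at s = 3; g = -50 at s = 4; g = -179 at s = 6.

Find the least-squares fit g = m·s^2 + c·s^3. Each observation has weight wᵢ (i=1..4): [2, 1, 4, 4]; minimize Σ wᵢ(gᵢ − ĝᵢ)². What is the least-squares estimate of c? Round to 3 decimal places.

Compute the Gram sums: Σwᵢ·s^2·s^2 = 6291, Σwᵢ·s^2·s^3 = 35441, Σwᵢ·s^3·s^3 = 203739.
For XᵀWg: Σwᵢ·s^2·g = -29132, Σwᵢ·s^3·g = -167948.
XᵀWX·[m, c]ᵀ = XᵀWg becomes [[6291, 35441]; [35441, 203739]]·[m, c]ᵀ = [-29132, -167948]ᵀ.
Eliminating c: 203739·(row 1) − 35441·(row 2) gives 25657568·m = 203739·(-29132) − 35441·(-167948) = 16920520, so m = 2115065/3207196.
Then c = ((-167948) − 35441·(2115065/3207196))/203739 = -3011707/3207196.

c = -0.939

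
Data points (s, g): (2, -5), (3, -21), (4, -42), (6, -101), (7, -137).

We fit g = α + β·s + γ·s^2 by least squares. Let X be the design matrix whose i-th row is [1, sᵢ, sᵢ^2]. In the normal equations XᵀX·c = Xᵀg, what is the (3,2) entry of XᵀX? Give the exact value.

658

Row 3 ↔ basis s^2, column 2 ↔ basis s, so (XᵀX)_{3,2} = Σᵢ (s^2)·(s) = (4)·(2) + (9)·(3) + (16)·(4) + (36)·(6) + (49)·(7) = 658.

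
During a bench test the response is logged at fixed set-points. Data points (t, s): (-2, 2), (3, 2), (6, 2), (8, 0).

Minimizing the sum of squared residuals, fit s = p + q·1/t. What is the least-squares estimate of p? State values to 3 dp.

Compute the Gram sums: Σ1 = 4, Σ1/t = 1/8, Σ1/t·1/t = 233/576.
Right-hand side: Σs = 6, Σ1/t·s = 0.
So XᵀX·[p, q]ᵀ = Xᵀs: [[4, 1/8]; [1/8, 233/576]]·[p, q]ᵀ = [6, 0]ᵀ.
det = 4·(233/576) − (1/8)² = 923/576.
p = (6·(233/576) − (1/8)·0)/(923/576) = 1398/923; q = (4·0 − (1/8)·6)/(923/576) = -432/923.

p = 1.515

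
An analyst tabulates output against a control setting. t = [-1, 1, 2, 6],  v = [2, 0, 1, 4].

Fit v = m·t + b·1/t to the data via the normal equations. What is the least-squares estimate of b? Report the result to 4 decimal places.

Compute the Gram sums: Σt·t = 42, Σt·1/t = 4, Σ1/t·1/t = 41/18.
And Σt·v = 24, Σ1/t·v = -5/6.
AᵀA·[m, b]ᵀ = Aᵀv becomes [[42, 4]; [4, 41/18]]·[m, b]ᵀ = [24, -5/6]ᵀ.
det = 42·(41/18) − 4² = 239/3.
m = (24·(41/18) − 4·(-5/6))/(239/3) = 174/239; b = (42·(-5/6) − 4·24)/(239/3) = -393/239.

b = -1.6444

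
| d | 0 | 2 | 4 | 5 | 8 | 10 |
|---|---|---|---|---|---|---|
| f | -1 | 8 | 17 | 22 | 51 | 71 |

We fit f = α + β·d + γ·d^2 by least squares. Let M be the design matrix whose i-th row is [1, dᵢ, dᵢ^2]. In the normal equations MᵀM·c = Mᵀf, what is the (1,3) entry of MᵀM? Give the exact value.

Row 1 ↔ basis 1, column 3 ↔ basis d^2, so (MᵀM)_{1,3} = Σᵢ d^2 = (1)·(0) + (1)·(4) + (1)·(16) + (1)·(25) + (1)·(64) + (1)·(100) = 209.

209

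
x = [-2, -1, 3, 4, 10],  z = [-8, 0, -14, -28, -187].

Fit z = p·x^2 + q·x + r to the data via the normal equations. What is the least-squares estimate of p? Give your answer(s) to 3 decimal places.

p = -1.939

The normal equations are: 10354·p + 1082·q + 130·r = -19306;  1082·p + 130·q + 14·r = -2008;  130·p + 14·q + 5·r = -237.
(Σx^2·x^2 = 10354, Σx^2·x = 1082, Σx^2 = 130, Σx·x = 130, Σx = 14, Σ1 = 5, Σx^2·z = -19306, Σx·z = -2008, Σz = -237.)
Inverting the 3×3 Gram matrix, [p, q, r]ᵀ = [-285245/147144, 76933/147144, 18861/12262]ᵀ.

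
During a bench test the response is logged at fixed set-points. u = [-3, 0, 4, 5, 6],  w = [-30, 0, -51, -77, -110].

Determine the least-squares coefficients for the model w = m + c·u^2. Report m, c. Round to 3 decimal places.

The normal system XᵀX·[m, c]ᵀ = Xᵀw is [[5, 86]; [86, 2258]]·[m, c]ᵀ = [-268, -6971]ᵀ.
Δ = 5·2258 − 86² = 3894.
m = ((-268)·2258 − 86·(-6971))/3894 = -2819/1947; c = (5·(-6971) − 86·(-268))/3894 = -11807/3894.

m = -1.448, c = -3.032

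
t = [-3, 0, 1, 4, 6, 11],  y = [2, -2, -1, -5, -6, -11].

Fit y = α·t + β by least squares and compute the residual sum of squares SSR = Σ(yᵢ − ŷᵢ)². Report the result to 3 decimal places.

Compute the Gram sums: Σt·t = 183, Σt = 19, Σ1 = 6.
Moment sums: Σt·y = -184, Σy = -23.
Normal equations: [[183, 19]; [19, 6]]·[α, β]ᵀ = [-184, -23]ᵀ.
Eliminating β: 6·(row 1) − 19·(row 2) gives 737·α = 6·(-184) − 19·(-23) = -667, so α = -667/737.
Then β = ((-23) − 19·(-667/737))/6 = -713/737.
Residuals: 186/737, -761/737, 643/737, -304/737, 293/737, -57/737; SSR = 1640/737.

SSR = 2.225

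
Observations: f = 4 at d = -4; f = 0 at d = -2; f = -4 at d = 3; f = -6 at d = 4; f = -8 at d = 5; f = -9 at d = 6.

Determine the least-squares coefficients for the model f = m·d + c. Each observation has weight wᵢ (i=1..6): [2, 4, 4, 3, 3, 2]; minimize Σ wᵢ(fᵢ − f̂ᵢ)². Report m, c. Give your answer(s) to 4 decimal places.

m = -1.1746, c = -1.4938

Normal-equation sums: Σwᵢ·d·d = 279, Σwᵢ·d = 35, Σwᵢ·1 = 18.
Moment sums: Σwᵢ·d·f = -380, Σwᵢ·f = -68.
det = 279·18 − 35² = 3797.
m = ((-380)·18 − 35·(-68))/3797 = -4460/3797; c = (279·(-68) − 35·(-380))/3797 = -5672/3797.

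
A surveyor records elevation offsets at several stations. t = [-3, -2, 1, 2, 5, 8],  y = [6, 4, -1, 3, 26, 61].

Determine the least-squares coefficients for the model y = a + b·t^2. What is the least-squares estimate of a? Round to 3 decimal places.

Forming XᵀX = [[6, 107]; [107, 4835]] and Xᵀy = [99, 4635]ᵀ gives XᵀX·[a, b]ᵀ = Xᵀy.
Δ = 6·4835 − 107² = 17561.
a = (99·4835 − 107·4635)/17561 = -17280/17561; b = (6·4635 − 107·99)/17561 = 17217/17561.

a = -0.984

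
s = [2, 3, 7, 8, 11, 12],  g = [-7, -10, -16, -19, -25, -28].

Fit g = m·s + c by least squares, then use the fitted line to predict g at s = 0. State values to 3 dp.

Forming AᵀA = [[391, 43]; [43, 6]] and Aᵀg = [-919, -105]ᵀ gives AᵀA·[m, c]ᵀ = Aᵀg.
Eliminating c: 6·(row 1) − 43·(row 2) gives 497·m = 6·(-919) − 43·(-105) = -999, so m = -999/497.
Then c = ((-105) − 43·(-999/497))/6 = -1538/497.
At s = 0: ĝ = (-999/497)·(0) + (-1538/497)·(1) = -1538/497.

ĝ = -3.095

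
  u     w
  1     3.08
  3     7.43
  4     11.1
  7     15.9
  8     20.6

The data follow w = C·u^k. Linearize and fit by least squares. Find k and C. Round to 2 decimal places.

k = 0.89, C = 3.02

Let Y = ln w. Fitting Y = k·ln u + ln C by least squares:
Σln u = 6.5103, Σ(ln u)² = 11.2394, Σln w = 11.3290, Σln u·ln w = 17.2140.
Equations: 11.2394·k + 6.5103·ln C = 17.2140;  6.5103·k + 5·ln C = 11.3290.
Solving (det = 13.8136): k = 0.89151, ln C = 1.10500, so C = exp(1.10500) = 3.01924.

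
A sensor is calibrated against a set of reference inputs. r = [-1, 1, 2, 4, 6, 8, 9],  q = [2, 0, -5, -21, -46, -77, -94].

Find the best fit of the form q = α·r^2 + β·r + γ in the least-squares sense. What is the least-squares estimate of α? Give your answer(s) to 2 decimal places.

Compute the Gram sums: Σr^2·r^2 = 12227, Σr^2·r = 1529, Σr^2 = 203, Σr·r = 203, Σr = 29, Σ1 = 7.
Moment sums: Σr^2·q = -14552, Σr·q = -1834, Σq = -241.
So MᵀM·[α, β, γ]ᵀ = Mᵀq: [[12227, 1529, 203]; [1529, 203, 29]; [203, 29, 7]]·[α, β, γ]ᵀ = [-14552, -1834, -241]ᵀ.
Row-reducing yields α = -8237/8268, β = -14983/8268, γ = 2715/1378.

α = -1.00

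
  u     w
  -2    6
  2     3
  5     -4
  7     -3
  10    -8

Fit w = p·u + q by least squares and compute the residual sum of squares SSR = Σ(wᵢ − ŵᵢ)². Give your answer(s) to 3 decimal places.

SSR = 8.016

Normal-equation sums: Σu·u = 182, Σu = 22, Σ1 = 5.
Right-hand side: Σu·w = -127, Σw = -6.
det = 182·5 − 22² = 426.
p = ((-127)·5 − 22·(-6))/426 = -503/426; q = (182·(-6) − 22·(-127))/426 = 851/213.
Residuals: -76/213, 97/71, -297/142, 541/426, -40/213; SSR = 3415/426.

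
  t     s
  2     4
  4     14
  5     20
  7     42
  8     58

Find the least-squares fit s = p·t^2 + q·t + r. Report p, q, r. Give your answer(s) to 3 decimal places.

p = 1.147, q = -2.628, r = 5.013

XᵀX·[p, q, r]ᵀ = Xᵀs reads: 7394·p + 1052·q + 158·r = 6510;  1052·p + 158·q + 26·r = 922;  158·p + 26·q + 5·r = 138.
(Σt^2·t^2 = 7394, Σt^2·t = 1052, Σt^2 = 158, Σt·t = 158, Σt = 26, Σ1 = 5, Σt^2·s = 6510, Σt·s = 922, Σs = 138.)
Inverting the 3×3 Gram matrix, [p, q, r]ᵀ = [265/231, -607/231, 386/77]ᵀ.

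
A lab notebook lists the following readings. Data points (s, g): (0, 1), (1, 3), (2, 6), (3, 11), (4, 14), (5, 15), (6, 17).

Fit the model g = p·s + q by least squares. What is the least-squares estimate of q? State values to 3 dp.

q = 1.000

Normal-equation sums: Σs·s = 91, Σs = 21, Σ1 = 7.
Moment sums: Σs·g = 281, Σg = 67.
MᵀM·[p, q]ᵀ = Mᵀg becomes [[91, 21]; [21, 7]]·[p, q]ᵀ = [281, 67]ᵀ.
Eliminating q: 7·(row 1) − 21·(row 2) gives 196·p = 7·281 − 21·67 = 560, so p = 20/7.
Then q = (67 − 21·(20/7))/7 = 1.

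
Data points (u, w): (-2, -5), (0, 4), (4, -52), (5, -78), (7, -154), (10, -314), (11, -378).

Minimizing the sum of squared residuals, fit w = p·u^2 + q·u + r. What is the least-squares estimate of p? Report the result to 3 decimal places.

From the data, Σu^2·u^2 = 27939, Σu^2·u = 2855, Σu^2 = 315, Σu·u = 315, Σu = 35, Σ1 = 7.
Moment sums: Σu^2·w = -87486, Σu·w = -8964, Σw = -977.
Normal equations: [[27939, 2855, 315]; [2855, 315, 35]; [315, 35, 7]]·[p, q, r]ᵀ = [-87486, -8964, -977]ᵀ.
Row-reducing yields p = -43591/14428, q = -109119/72140, r = 199421/50498.

p = -3.021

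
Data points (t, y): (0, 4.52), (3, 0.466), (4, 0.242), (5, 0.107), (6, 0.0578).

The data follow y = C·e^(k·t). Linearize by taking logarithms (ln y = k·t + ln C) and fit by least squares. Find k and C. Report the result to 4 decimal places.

Linearized form: ln y = k·t + ln C. From the 5 transformed points,
AᵀA = [[86.0000, 18.0000]; [18.0000, 5]], rhs = [-36.2452, -5.7596]ᵀ  (here Σt = 18.0000, Σ(t)² = 86.0000, Σln y = -5.7596, Σt·ln y = -36.2452).
Solving (det = 106.0000): k = -0.73164, ln C = 1.48199, so C = exp(1.48199) = 4.40170.

k = -0.7316, C = 4.4017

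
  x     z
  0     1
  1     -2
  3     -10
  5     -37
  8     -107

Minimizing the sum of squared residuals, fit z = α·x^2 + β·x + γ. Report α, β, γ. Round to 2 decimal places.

The normal system AᵀA·[α, β, γ]ᵀ = Aᵀz is [[4803, 665, 99]; [665, 99, 17]; [99, 17, 5]]·[α, β, γ]ᵀ = [-7865, -1073, -155]ᵀ.
Row-reducing yields α = -22861/11596, β = 28547/11596, γ = -972/2899.

α = -1.97, β = 2.46, γ = -0.34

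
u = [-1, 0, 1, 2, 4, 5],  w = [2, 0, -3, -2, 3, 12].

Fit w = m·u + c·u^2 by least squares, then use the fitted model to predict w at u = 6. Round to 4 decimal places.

Compute the Gram sums: Σu·u = 47, Σu·u^2 = 197, Σu^2·u^2 = 899.
And Σu·w = 63, Σu^2·w = 339.
So MᵀM·[m, c]ᵀ = Mᵀw: [[47, 197]; [197, 899]]·[m, c]ᵀ = [63, 339]ᵀ.
Eliminating c: 899·(row 1) − 197·(row 2) gives 3444·m = 899·63 − 197·339 = -10146, so m = -1691/574.
Then c = (339 − 197·(-1691/574))/899 = 587/574.
At u = 6: ŵ = (-1691/574)·(6) + (587/574)·(36) = 5493/287.

ŵ = 19.1394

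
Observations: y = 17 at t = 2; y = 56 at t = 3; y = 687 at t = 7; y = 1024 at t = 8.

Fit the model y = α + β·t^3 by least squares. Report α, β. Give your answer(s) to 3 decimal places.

α = 1.591, β = 1.997

Forming AᵀA = [[4, 890]; [890, 380586]] and Aᵀy = [1784, 761577]ᵀ gives AᵀA·[α, β]ᵀ = Aᵀy.
Eliminating β: 380586·(row 1) − 890·(row 2) gives 730244·α = 380586·1784 − 890·761577 = 1161894, so α = 580947/365122.
Then β = (761577 − 890·(580947/365122))/380586 = 364637/182561.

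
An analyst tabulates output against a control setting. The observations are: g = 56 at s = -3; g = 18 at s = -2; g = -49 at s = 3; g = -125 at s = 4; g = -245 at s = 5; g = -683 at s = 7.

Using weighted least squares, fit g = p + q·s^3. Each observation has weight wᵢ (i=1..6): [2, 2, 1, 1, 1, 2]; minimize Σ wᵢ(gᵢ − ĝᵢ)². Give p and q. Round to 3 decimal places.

p = 2.808, q = -1.998

Normal-equation sums: Σwᵢ·1 = 9, Σwᵢ·s^3 = 832, Σwᵢ·s^3·s^3 = 257334.
And Σwᵢ·g = -1637, Σwᵢ·s^3·g = -511798.
Normal equations: [[9, 832]; [832, 257334]]·[p, q]ᵀ = [-1637, -511798]ᵀ.
Eliminating q: 257334·(row 1) − 832·(row 2) gives 1623782·p = 257334·(-1637) − 832·(-511798) = 4560178, so p = 2280089/811891.
Then q = ((-511798) − 832·(2280089/811891))/257334 = -1622099/811891.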